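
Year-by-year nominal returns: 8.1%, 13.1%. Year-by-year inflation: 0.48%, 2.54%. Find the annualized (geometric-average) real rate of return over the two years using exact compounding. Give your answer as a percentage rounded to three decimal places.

Compound the nominal returns: 1.0810 × 1.1310 = 1.22261100.
Compound inflation: 1.0048 × 1.0254 = 1.03032192.
Deflate: 1.22261100 / 1.03032192 = 1.18663010.
Annualized real rate = 1.18663010^(1/2) − 1 = 8.9326% → 8.933%.

8.933%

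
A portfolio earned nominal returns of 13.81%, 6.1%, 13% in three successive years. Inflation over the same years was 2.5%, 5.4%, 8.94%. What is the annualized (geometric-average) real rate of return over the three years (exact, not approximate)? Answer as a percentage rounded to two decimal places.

Compound the nominal returns: 1.1381 × 1.0610 × 1.1300 = 1.36450223.
Compound inflation: 1.0250 × 1.0540 × 1.0894 = 1.17693329.
Deflate: 1.36450223 / 1.17693329 = 1.15937092.
Annualized real rate = 1.15937092^(1/3) − 1 = 5.0528% → 5.05%.

5.05%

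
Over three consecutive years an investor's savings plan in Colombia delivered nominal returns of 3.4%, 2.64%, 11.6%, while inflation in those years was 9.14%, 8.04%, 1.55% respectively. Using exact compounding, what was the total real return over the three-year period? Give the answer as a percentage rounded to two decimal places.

-1.09%

Compound the nominal returns: 1.0340 × 1.0264 × 1.1160 = 1.184408.
Compound inflation: 1.0914 × 1.0804 × 1.0155 = 1.197425.
Deflate: 1.184408 / 1.197425 = 0.989129.
Total real return = 0.989129 − 1 → -1.09%.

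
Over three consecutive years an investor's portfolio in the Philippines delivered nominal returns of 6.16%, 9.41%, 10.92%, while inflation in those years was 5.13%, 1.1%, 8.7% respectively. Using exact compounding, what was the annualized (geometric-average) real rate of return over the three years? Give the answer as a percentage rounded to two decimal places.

3.70%

Compound the nominal returns: 1.0616 × 1.0941 × 1.1092 = 1.28833198.
Compound inflation: 1.0513 × 1.0110 × 1.0870 = 1.15533349.
Deflate: 1.28833198 / 1.15533349 = 1.11511697.
Annualized real rate = 1.11511697^(1/3) − 1 = 3.6987% → 3.70%.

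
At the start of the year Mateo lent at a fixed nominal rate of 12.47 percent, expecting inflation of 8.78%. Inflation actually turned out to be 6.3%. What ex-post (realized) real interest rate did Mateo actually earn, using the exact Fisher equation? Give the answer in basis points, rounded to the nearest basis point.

Ex-post: (1 + 0.1247)/(1 + 0.0630) − 1 = 5.8043%
So the realized real rate is 580 basis points.

580 basis points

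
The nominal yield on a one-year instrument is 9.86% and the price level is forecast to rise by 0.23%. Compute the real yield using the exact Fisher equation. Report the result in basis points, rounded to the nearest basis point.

961 basis points

By the Fisher identity, 1 + r = (1 + i)/(1 + π).
1 + r = 1.09860 / 1.00230 = 1.096079
r = 1.096079 − 1 = 9.6079%, i.e. 961 basis points.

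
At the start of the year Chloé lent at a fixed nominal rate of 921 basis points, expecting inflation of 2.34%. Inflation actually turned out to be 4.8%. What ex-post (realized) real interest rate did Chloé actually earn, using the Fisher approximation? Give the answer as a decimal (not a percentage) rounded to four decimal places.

0.0441

Ex-post: 9.21% − 4.8% = 4.410%
So the realized real rate is 0.0441.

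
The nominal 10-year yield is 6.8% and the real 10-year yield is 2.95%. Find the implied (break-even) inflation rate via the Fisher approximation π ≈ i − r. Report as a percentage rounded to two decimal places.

3.85%

π ≈ i − r = 6.8% − 2.95% → 3.85%.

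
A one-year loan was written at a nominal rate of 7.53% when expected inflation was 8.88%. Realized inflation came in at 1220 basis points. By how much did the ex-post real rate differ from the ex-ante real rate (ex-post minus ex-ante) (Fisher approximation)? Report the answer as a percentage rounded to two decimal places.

Ex-ante: 7.53% − 8.88% = -1.350%
Ex-post: 7.53% − 12.2% = -4.670%
Difference (ex-post − ex-ante) = -3.3200% → -3.32%.

-3.32%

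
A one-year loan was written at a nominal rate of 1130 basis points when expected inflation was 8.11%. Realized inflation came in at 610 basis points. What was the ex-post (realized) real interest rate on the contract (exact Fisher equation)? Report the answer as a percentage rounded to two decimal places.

4.90%

Ex-post: (1 + 0.1130)/(1 + 0.0610) − 1 = 4.9010%
So the realized real rate is 4.90%.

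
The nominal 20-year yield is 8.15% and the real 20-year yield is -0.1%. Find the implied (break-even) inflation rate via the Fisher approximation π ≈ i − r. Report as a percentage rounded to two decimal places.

π ≈ i − r = 8.15% − (-0.1%) → 8.25%.

8.25%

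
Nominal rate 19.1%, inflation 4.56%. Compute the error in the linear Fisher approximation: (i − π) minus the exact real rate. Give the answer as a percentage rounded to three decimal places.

Approximate: r ≈ 19.100% − 4.560% = 14.5400%
Exact: (1 + 0.1910)/(1 + 0.0456) − 1 = 13.9059%
Error = 14.5400% − 13.9059% = 0.6341% → 0.634%.

0.634%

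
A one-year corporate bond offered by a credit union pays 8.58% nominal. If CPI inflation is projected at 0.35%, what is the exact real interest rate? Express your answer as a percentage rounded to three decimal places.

By the Fisher equation, 1 + r = (1 + i)/(1 + π).
1 + r = 1.08580 / 1.00350 = 1.082013
r = 1.082013 − 1 = 8.2013%, i.e. 8.201%.

8.201%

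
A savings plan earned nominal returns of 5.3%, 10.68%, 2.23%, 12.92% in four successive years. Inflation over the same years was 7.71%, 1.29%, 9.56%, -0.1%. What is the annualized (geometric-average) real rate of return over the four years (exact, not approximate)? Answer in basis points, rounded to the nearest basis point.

303 basis points

Compound the nominal returns: 1.0530 × 1.1068 × 1.0223 × 1.1292 = 1.34538553.
Compound inflation: 1.0771 × 1.0129 × 1.0956 × 0.9990 = 1.19409838.
Deflate: 1.34538553 / 1.19409838 = 1.12669572.
Annualized real rate = 1.12669572^(1/4) − 1 = 3.0271% → 303 basis points.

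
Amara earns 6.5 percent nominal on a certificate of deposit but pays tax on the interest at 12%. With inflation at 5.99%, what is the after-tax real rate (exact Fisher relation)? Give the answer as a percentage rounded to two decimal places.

After-tax nominal return = 6.5% × (1 − 0.12) = 5.7200%.
1 + r = 1.05720 / 1.05990 = 0.997453
After-tax real rate = 0.997453 − 1 → -0.25%.

-0.25%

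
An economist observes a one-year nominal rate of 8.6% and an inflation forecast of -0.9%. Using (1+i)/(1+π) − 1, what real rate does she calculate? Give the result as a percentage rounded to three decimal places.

By the Fisher identity, 1 + r = (1 + i)/(1 + π).
1 + r = 1.08600 / 0.99100 = 1.095863
r = 1.095863 − 1 = 9.5863%, i.e. 9.586%.

9.586%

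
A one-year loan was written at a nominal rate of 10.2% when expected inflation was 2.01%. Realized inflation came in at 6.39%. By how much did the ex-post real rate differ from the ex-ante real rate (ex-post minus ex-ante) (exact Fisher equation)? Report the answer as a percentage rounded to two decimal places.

-4.45%

Ex-ante: (1 + 0.1020)/(1 + 0.0201) − 1 = 8.0286%
Ex-post: (1 + 0.1020)/(1 + 0.0639) − 1 = 3.5812%
Difference (ex-post − ex-ante) = -4.4475% → -4.45%.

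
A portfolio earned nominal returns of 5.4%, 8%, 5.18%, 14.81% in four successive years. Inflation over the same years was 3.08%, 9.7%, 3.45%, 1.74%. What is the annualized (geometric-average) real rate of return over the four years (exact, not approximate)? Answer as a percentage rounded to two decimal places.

3.67%

Compound the nominal returns: 1.0540 × 1.0800 × 1.0518 × 1.1481 = 1.37460288.
Compound inflation: 1.0308 × 1.0970 × 1.0345 × 1.0174 = 1.19015429.
Deflate: 1.37460288 / 1.19015429 = 1.15497872.
Annualized real rate = 1.15497872^(1/4) − 1 = 3.6677% → 3.67%.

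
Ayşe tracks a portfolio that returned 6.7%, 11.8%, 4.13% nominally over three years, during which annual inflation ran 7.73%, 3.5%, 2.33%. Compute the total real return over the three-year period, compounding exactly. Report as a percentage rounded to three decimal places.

Compound the nominal returns: 1.0670 × 1.1180 × 1.0413 = 1.2421730.
Compound inflation: 1.0773 × 1.0350 × 1.0233 = 1.1409851.
Deflate: 1.2421730 / 1.1409851 = 1.0886847.
Total real return = 1.0886847 − 1 → 8.868%.

8.868%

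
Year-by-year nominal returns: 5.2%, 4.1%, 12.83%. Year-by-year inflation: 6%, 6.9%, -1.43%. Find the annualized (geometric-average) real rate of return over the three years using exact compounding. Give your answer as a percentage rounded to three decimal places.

Compound the nominal returns: 1.0520 × 1.0410 × 1.1283 = 1.23563744.
Compound inflation: 1.0600 × 1.0690 × 0.9857 = 1.11693610.
Deflate: 1.23563744 / 1.11693610 = 1.10627406.
Annualized real rate = 1.10627406^(1/3) − 1 = 3.4239% → 3.424%.

3.424%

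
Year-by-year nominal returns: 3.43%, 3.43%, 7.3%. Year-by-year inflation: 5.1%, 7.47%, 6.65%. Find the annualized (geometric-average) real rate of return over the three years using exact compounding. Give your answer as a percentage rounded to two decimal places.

-1.60%

Compound the nominal returns: 1.0343 × 1.0343 × 1.0730 = 1.14787017.
Compound inflation: 1.0510 × 1.0747 × 1.0665 = 1.20462210.
Deflate: 1.14787017 / 1.20462210 = 0.95288819.
Annualized real rate = 0.95288819^(1/3) − 1 = -1.5957% → -1.60%.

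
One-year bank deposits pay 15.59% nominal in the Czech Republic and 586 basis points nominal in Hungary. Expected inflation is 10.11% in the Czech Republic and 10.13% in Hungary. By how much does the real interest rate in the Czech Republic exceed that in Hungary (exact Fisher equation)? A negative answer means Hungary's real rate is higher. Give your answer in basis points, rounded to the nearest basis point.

The Czech Republic: (1 + 0.1559)/(1 + 0.1011) − 1 = 4.9768%
Hungary: (1 + 0.0586)/(1 + 0.1013) − 1 = -3.8772%
Differential = 4.9768% − (-3.8772%) = 8.8541% → 885 basis points.

885 basis points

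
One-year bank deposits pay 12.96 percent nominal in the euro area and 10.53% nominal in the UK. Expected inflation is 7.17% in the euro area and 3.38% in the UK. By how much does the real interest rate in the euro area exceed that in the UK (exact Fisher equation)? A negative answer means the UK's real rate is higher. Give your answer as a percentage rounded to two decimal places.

The euro area: (1 + 0.1296)/(1 + 0.0717) − 1 = 5.4026%
The UK: (1 + 0.1053)/(1 + 0.0338) − 1 = 6.9162%
Differential = 5.4026% − 6.9162% = -1.5136% → -1.51%.

-1.51%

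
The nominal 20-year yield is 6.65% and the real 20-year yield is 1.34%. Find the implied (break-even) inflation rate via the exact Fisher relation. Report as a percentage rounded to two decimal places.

5.24%

(1 + π) = (1 + i)/(1 + r) = 1.06650 / 1.01340 = 1.052398
Break-even inflation = 1.052398 − 1 → 5.24%.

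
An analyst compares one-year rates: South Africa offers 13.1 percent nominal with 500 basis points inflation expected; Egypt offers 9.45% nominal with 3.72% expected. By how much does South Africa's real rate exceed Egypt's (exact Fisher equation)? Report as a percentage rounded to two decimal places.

2.19%

South Africa: (1 + 0.1310)/(1 + 0.0500) − 1 = 7.7143%
Egypt: (1 + 0.0945)/(1 + 0.0372) − 1 = 5.5245%
Differential = 7.7143% − 5.5245% = 2.1898% → 2.19%.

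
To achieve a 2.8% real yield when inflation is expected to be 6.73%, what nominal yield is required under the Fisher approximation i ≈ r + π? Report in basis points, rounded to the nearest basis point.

i ≈ r + π = 2.8% + 6.73% = 953 basis points.

953 basis points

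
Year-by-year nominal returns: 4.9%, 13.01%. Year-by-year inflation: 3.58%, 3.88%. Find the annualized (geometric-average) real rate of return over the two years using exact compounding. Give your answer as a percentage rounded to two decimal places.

4.96%

Nominal growth factor = 1.0490 × 1.1301 = 1.18547490
Price-level growth factor = 1.0358 × 1.0388 = 1.07598904
Real growth factor = 1.18547490 / 1.07598904 = 1.10175369
Annualized real rate = 1.10175369^(1/2) − 1 = 4.9645% → 4.96%.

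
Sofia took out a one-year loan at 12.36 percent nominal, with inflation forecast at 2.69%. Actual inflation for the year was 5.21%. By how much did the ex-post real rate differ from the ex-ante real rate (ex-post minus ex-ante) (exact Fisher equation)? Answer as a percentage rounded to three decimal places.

-2.621%

Ex-ante: (1 + 0.1236)/(1 + 0.0269) − 1 = 9.4167%
Ex-post: (1 + 0.1236)/(1 + 0.0521) − 1 = 6.7959%
Difference (ex-post − ex-ante) = -2.6208% → -2.621%.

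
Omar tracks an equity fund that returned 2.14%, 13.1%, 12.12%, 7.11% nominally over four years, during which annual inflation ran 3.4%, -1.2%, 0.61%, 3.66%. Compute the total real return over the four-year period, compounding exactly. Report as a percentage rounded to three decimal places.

Compound the nominal returns: 1.0214 × 1.1310 × 1.1212 × 1.0711 = 1.387304.
Compound inflation: 1.0340 × 0.9880 × 1.0061 × 1.0366 = 1.065442.
Deflate: 1.387304 / 1.065442 = 1.302092.
Total real return = 1.302092 − 1 → 30.209%.

30.209%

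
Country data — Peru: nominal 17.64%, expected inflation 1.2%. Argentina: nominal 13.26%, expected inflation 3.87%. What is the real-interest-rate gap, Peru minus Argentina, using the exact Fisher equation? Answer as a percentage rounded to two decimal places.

7.20%

Peru: (1 + 0.1764)/(1 + 0.0120) − 1 = 16.2451%
Argentina: (1 + 0.1326)/(1 + 0.0387) − 1 = 9.0401%
Differential = 16.2451% − 9.0401% = 7.2049% → 7.20%.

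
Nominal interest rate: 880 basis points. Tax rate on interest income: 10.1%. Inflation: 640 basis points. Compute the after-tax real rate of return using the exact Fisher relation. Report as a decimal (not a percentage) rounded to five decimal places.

0.01420

After-tax nominal return = 8.8% × (1 − 0.101) = 7.9112%.
1 + r = 1.079112 / 1.06400 = 1.014203
After-tax real rate = 1.014203 − 1 → 0.01420.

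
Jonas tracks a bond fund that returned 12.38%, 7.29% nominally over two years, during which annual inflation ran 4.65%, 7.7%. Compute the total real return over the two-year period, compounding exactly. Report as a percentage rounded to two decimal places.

6.98%

Nominal growth factor = 1.1238 × 1.0729 = 1.205725
Price-level growth factor = 1.0465 × 1.0770 = 1.127081
Real growth factor = 1.205725 / 1.127081 = 1.069777
Total real return = 1.069777 − 1 → 6.98%.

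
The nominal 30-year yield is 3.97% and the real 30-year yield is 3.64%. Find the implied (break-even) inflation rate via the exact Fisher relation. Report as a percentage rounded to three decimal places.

(1 + π) = (1 + i)/(1 + r) = 1.03970 / 1.03640 = 1.003184
Break-even inflation = 1.003184 − 1 → 0.318%.

0.318%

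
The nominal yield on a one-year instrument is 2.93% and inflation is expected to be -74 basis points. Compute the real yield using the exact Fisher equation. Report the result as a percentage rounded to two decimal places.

3.70%

1 + r = 1.02930 / 0.99260 = 1.036974
r = 1.036974 − 1 = 3.6974%, i.e. 3.70%.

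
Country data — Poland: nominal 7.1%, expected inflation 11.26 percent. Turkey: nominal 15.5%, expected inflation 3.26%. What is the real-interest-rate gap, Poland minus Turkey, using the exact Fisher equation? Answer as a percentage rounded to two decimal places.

-15.59%

Poland: (1 + 0.0710)/(1 + 0.1126) − 1 = -3.7390%
Turkey: (1 + 0.1550)/(1 + 0.0326) − 1 = 11.8536%
Differential = -3.7390% − 11.8536% = -15.5926% → -15.59%.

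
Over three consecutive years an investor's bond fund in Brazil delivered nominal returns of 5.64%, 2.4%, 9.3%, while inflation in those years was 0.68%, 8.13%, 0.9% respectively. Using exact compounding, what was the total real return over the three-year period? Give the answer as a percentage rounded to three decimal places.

7.639%

Nominal growth factor = 1.0564 × 1.0240 × 1.0930 = 1.182357
Price-level growth factor = 1.0068 × 1.0813 × 1.0090 = 1.098451
Real growth factor = 1.182357 / 1.098451 = 1.076386
Total real return = 1.076386 − 1 → 7.639%.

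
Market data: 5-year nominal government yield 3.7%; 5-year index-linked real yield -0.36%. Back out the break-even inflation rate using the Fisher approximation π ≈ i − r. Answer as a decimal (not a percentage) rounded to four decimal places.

π ≈ i − r = 3.7% − (-0.36%) → 0.0406.

0.0406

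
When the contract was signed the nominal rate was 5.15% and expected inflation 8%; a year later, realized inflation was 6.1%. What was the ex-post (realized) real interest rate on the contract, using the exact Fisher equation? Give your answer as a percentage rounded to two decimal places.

Ex-post: (1 + 0.0515)/(1 + 0.0610) − 1 = -0.8954%
So the realized real rate is -0.90%.

-0.90%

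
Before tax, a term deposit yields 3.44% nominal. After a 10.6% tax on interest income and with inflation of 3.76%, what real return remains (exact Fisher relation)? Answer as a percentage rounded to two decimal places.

After-tax nominal return = 3.44% × (1 − 0.106) = 3.07536%.
1 + r = 1.0307536 / 1.03760 = 0.993402
After-tax real rate = 0.993402 − 1 → -0.66%.

-0.66%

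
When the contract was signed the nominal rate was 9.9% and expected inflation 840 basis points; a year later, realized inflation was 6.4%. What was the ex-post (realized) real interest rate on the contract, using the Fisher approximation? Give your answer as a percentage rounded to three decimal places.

Ex-post: 9.9% − 6.4% = 3.500%
So the realized real rate is 3.500%.

3.500%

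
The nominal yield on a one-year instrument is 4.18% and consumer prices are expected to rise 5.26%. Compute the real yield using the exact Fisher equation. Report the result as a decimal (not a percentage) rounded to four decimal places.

By the Fisher relation, 1 + r = (1 + i)/(1 + π).
1 + r = 1.04180 / 1.05260 = 0.989740
r = 0.989740 − 1 = -1.0260%, i.e. -0.0103.

-0.0103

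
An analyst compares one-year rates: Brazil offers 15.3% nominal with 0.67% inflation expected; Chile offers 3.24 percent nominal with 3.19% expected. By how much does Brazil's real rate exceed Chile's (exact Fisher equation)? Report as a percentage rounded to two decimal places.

Brazil: (1 + 0.1530)/(1 + 0.0067) − 1 = 14.5326%
Chile: (1 + 0.0324)/(1 + 0.0319) − 1 = 0.0485%
Differential = 14.5326% − 0.0485% = 14.4842% → 14.48%.

14.48%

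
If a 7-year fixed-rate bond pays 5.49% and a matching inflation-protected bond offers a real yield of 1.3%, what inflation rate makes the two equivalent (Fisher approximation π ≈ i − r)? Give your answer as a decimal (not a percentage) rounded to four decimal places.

0.0419

π ≈ i − r = 5.49% − 1.3% → 0.0419.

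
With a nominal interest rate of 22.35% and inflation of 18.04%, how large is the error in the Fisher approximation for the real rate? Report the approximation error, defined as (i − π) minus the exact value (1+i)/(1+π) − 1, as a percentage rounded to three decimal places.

Approximate: r ≈ 22.350% − 18.040% = 4.3100%
Exact: (1 + 0.2235)/(1 + 0.1804) − 1 = 3.6513%
Error = 4.3100% − 3.6513% = 0.6587% → 0.659%.

0.659%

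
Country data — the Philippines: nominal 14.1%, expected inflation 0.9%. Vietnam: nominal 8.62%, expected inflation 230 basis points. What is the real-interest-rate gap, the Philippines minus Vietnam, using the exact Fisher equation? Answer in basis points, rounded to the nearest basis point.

690 basis points

The Philippines: (1 + 0.1410)/(1 + 0.0090) − 1 = 13.0823%
Vietnam: (1 + 0.0862)/(1 + 0.0230) − 1 = 6.1779%
Differential = 13.0823% − 6.1779% = 6.9044% → 690 basis points.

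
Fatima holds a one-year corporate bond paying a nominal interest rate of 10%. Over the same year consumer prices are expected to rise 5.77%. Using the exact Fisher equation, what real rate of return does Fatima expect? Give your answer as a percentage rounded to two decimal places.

1 + r = 1.10000 / 1.05770 = 1.039992
r = 1.039992 − 1 = 3.9992%, i.e. 4.00%.

4.00%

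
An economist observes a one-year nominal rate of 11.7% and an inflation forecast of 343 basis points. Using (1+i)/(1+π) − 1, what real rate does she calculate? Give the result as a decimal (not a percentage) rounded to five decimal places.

1 + r = 1.11700 / 1.03430 = 1.079957
r = 1.079957 − 1 = 7.9957%, i.e. 0.07996.

0.07996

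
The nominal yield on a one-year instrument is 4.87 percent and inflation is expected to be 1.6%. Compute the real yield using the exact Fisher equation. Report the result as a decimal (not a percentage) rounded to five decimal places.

By the Fisher identity, 1 + r = (1 + i)/(1 + π).
1 + r = 1.04870 / 1.01600 = 1.03218504
r = 1.03218504 − 1 = 3.218504%, i.e. 0.03219.

0.03219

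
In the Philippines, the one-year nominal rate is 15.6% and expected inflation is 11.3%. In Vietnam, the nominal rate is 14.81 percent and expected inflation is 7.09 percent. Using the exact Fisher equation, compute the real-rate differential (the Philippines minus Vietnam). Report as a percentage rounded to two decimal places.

-3.35%

The Philippines: (1 + 0.1560)/(1 + 0.1130) − 1 = 3.8634%
Vietnam: (1 + 0.1481)/(1 + 0.0709) − 1 = 7.2089%
Differential = 3.8634% − 7.2089% = -3.3455% → -3.35%.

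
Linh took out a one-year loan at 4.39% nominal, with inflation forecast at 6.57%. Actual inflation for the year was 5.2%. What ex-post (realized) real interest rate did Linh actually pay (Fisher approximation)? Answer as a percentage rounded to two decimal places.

-0.81%

Ex-post: 4.39% − 5.2% = -0.810%
So the realized real rate is -0.81%.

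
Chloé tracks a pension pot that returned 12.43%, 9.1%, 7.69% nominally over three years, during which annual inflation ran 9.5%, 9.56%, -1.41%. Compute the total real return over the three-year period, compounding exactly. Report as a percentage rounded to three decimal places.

11.682%

Compound the nominal returns: 1.1243 × 1.0910 × 1.0769 = 1.320938.
Compound inflation: 1.0950 × 1.0956 × 0.9859 = 1.182766.
Deflate: 1.320938 / 1.182766 = 1.116820.
Total real return = 1.116820 − 1 → 11.682%.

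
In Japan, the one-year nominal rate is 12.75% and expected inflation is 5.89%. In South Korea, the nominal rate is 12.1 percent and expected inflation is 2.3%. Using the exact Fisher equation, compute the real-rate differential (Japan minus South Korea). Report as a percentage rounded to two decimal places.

Japan: (1 + 0.1275)/(1 + 0.0589) − 1 = 6.4784%
South Korea: (1 + 0.1210)/(1 + 0.0230) − 1 = 9.5797%
Differential = 6.4784% − 9.5797% = -3.1012% → -3.10%.

-3.10%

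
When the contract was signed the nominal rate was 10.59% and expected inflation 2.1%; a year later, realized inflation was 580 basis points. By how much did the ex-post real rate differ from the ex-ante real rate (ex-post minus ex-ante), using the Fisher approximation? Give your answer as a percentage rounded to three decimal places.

Ex-ante: 10.59% − 2.1% = 8.490%
Ex-post: 10.59% − 5.8% = 4.790%
Difference (ex-post − ex-ante) = -3.7000% → -3.700%.

-3.700%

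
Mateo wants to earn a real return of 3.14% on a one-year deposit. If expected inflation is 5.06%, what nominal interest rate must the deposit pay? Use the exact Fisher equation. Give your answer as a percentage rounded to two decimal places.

8.36%

(1 + i) = (1 + r)(1 + π) = 1.03140 × 1.05060 = 1.08358884
i = 1.08358884 − 1, so the required nominal rate is 8.36%.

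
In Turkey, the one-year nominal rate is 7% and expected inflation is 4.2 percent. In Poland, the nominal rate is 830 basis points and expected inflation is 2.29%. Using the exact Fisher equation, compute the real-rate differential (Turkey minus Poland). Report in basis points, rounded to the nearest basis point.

-319 basis points

Turkey: (1 + 0.0700)/(1 + 0.0420) − 1 = 2.6871%
Poland: (1 + 0.0830)/(1 + 0.0229) − 1 = 5.8755%
Differential = 2.6871% − 5.8755% = -3.1883% → -319 basis points.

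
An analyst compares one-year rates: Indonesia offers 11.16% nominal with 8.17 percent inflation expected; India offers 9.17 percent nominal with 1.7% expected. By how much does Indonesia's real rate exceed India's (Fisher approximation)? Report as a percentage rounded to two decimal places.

-4.48%

Indonesia: 11.16% − 8.17% = 2.990%
India: 9.17% − 1.7% = 7.470%
Differential = -4.480% → -4.48%.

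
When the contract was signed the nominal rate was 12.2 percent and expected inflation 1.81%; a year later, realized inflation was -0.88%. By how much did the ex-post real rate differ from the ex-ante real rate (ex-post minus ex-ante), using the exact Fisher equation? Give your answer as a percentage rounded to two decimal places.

2.99%

Ex-ante: (1 + 0.1220)/(1 + 0.0181) − 1 = 10.2053%
Ex-post: (1 + 0.1220)/(1 − 0.0088) − 1 = 13.1961%
Difference (ex-post − ex-ante) = 2.9908% → 2.99%.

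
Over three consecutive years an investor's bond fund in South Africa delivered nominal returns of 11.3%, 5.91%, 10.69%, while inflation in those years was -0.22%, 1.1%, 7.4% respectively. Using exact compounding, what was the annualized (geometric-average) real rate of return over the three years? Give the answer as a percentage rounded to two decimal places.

6.39%

Nominal growth factor = 1.1130 × 1.0591 × 1.1069 = 1.30478970
Price-level growth factor = 0.9978 × 1.0110 × 1.0740 = 1.08342521
Real growth factor = 1.30478970 / 1.08342521 = 1.20431913
Annualized real rate = 1.20431913^(1/3) − 1 = 6.3932% → 6.39%.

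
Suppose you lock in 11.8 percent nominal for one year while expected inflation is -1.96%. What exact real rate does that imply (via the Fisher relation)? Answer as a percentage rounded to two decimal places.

14.04%

1 + r = 1.11800 / 0.98040 = 1.140351
r = 1.140351 − 1 = 14.0351%, i.e. 14.04%.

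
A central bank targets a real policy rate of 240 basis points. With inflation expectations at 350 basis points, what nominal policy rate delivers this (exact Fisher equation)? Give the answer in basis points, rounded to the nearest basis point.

(1 + i) = (1 + r)(1 + π) = 1.02400 × 1.03500 = 1.05984
i = 1.05984 − 1, so the required nominal rate is 598 basis points.

598 basis points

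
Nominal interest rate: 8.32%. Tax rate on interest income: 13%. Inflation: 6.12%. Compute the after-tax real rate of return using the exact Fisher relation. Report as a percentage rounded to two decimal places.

After-tax nominal return = 8.32% × (1 − 0.13) = 7.2384%.
1 + r = 1.072384 / 1.06120 = 1.010539
After-tax real rate = 1.010539 − 1 → 1.05%.

1.05%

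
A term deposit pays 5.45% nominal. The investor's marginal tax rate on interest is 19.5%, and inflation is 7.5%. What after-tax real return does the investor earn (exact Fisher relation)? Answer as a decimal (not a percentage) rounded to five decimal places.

-0.02896

After-tax nominal return = 5.45% × (1 − 0.195) = 4.38725%.
1 + r = 1.0438725 / 1.07500 = 0.971044
After-tax real rate = 0.971044 − 1 → -0.02896.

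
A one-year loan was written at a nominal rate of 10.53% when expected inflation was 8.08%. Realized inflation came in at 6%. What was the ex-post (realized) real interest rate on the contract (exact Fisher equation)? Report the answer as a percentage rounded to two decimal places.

Ex-post: (1 + 0.1053)/(1 + 0.0600) − 1 = 4.2736%
So the realized real rate is 4.27%.

4.27%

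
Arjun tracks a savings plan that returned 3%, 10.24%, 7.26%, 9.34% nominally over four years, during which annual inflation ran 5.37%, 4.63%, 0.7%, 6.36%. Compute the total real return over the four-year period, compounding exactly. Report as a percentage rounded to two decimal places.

Compound the nominal returns: 1.0300 × 1.1024 × 1.0726 × 1.0934 = 1.331660.
Compound inflation: 1.0537 × 1.0463 × 1.0070 × 1.0636 = 1.180813.
Deflate: 1.331660 / 1.180813 = 1.127749.
Total real return = 1.127749 − 1 → 12.77%.

12.77%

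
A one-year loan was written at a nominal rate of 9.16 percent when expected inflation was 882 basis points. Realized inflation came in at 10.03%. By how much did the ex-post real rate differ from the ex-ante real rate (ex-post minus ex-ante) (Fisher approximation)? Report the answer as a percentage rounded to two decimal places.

Ex-ante: 9.16% − 8.82% = 0.340%
Ex-post: 9.16% − 10.03% = -0.870%
Difference (ex-post − ex-ante) = -1.2100% → -1.21%.

-1.21%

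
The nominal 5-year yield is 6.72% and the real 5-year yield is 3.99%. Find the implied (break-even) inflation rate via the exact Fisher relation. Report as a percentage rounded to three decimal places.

2.625%

(1 + π) = (1 + i)/(1 + r) = 1.06720 / 1.03990 = 1.026253
Break-even inflation = 1.026253 − 1 → 2.625%.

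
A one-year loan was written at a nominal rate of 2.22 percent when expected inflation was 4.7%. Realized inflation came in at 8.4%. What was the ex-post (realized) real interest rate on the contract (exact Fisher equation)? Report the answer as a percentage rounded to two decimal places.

Ex-post: (1 + 0.0222)/(1 + 0.0840) − 1 = -5.7011%
So the realized real rate is -5.70%.

-5.70%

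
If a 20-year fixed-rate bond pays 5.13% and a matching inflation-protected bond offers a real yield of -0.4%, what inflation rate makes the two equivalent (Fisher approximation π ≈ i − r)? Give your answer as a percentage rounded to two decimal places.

5.53%

π ≈ i − r = 5.13% − (-0.4%) → 5.53%.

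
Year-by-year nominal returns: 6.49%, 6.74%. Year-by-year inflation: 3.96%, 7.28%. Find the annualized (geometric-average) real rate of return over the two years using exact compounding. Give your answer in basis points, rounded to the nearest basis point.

95 basis points

Nominal growth factor = 1.0649 × 1.0674 = 1.13667426
Price-level growth factor = 1.0396 × 1.0728 = 1.11528288
Real growth factor = 1.13667426 / 1.11528288 = 1.01918023
Annualized real rate = 1.01918023^(1/2) − 1 = 0.9545% → 95 basis points.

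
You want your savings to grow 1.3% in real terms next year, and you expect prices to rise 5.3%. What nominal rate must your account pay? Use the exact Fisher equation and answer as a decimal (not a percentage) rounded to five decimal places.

(1 + i) = (1 + r)(1 + π) = 1.01300 × 1.05300 = 1.066689
i = 1.066689 − 1, so the required nominal rate is 0.06669.

0.06669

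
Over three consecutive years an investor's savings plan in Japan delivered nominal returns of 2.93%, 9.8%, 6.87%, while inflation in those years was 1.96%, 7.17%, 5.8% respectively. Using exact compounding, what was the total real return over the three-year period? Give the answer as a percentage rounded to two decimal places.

Compound the nominal returns: 1.0293 × 1.0980 × 1.0687 = 1.207814.
Compound inflation: 1.0196 × 1.0717 × 1.0580 = 1.156082.
Deflate: 1.207814 / 1.156082 = 1.044748.
Total real return = 1.044748 − 1 → 4.47%.

4.47%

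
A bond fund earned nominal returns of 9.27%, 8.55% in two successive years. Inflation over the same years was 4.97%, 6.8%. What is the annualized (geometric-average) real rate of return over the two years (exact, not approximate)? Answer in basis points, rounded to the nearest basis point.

286 basis points

Compound the nominal returns: 1.0927 × 1.0855 = 1.18612585.
Compound inflation: 1.0497 × 1.0680 = 1.12107960.
Deflate: 1.18612585 / 1.12107960 = 1.05802108.
Annualized real rate = 1.05802108^(1/2) − 1 = 2.8602% → 286 basis points.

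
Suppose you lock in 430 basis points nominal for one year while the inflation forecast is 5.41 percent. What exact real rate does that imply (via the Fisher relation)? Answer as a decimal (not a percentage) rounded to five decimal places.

-0.01053

By the Fisher relation, 1 + r = (1 + i)/(1 + π).
1 + r = 1.04300 / 1.05410 = 0.989470
r = 0.989470 − 1 = -1.0530%, i.e. -0.01053.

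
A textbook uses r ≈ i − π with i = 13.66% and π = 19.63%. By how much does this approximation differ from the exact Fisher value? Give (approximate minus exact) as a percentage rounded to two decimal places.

Approximate: r ≈ 13.660% − 19.630% = -5.9700%
Exact: (1 + 0.1366)/(1 + 0.1963) − 1 = -4.9904%
Error = -5.9700% − (-4.9904%) = -0.9796% → -0.98%.

-0.98%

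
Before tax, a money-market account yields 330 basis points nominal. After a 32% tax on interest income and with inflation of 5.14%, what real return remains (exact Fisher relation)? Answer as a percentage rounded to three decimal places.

After-tax nominal return = 3.3% × (1 − 0.32) = 2.2440%.
1 + r = 1.02244 / 1.05140 = 0.972456
After-tax real rate = 0.972456 − 1 → -2.754%.

-2.754%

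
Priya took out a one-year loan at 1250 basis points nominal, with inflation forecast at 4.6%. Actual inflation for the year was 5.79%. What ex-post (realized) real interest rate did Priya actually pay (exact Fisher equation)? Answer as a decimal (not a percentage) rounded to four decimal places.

Ex-post: (1 + 0.1250)/(1 + 0.0579) − 1 = 6.3428%
So the realized real rate is 0.0634.

0.0634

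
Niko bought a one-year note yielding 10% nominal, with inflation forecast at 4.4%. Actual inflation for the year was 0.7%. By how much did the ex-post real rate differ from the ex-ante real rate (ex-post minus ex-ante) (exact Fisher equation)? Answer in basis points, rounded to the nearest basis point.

Ex-ante: (1 + 0.1000)/(1 + 0.0440) − 1 = 5.3640%
Ex-post: (1 + 0.1000)/(1 + 0.0070) − 1 = 9.2354%
Difference (ex-post − ex-ante) = 3.8714% → 387 basis points.

387 basis points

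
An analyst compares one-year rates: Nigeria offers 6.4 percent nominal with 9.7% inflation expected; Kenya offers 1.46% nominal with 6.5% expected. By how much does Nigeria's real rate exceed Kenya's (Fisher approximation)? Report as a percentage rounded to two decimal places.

Nigeria: 6.4% − 9.7% = -3.300%
Kenya: 1.46% − 6.5% = -5.040%
Differential = 1.740% → 1.74%.

1.74%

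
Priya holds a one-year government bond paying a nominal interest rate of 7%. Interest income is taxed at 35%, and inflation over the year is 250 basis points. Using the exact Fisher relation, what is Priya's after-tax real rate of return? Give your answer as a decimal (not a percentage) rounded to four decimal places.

0.0200

After-tax nominal return = 7% × (1 − 0.35) = 4.5500%.
1 + r = 1.04550 / 1.02500 = 1.020000
After-tax real rate = 1.020000 − 1 → 0.0200.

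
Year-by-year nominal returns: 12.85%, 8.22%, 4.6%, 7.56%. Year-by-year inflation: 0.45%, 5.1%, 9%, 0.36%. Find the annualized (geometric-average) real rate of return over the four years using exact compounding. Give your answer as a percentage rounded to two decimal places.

4.44%

Compound the nominal returns: 1.1285 × 1.0822 × 1.0460 × 1.0756 = 1.37401531.
Compound inflation: 1.0045 × 1.0510 × 1.0900 × 1.0036 = 1.15488784.
Deflate: 1.37401531 / 1.15488784 = 1.18973918.
Annualized real rate = 1.18973918^(1/4) − 1 = 4.4391% → 4.44%.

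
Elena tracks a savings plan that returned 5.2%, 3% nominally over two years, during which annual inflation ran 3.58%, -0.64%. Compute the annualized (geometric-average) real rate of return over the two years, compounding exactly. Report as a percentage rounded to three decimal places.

Nominal growth factor = 1.0520 × 1.0300 = 1.08356000
Price-level growth factor = 1.0358 × 0.9936 = 1.02917088
Real growth factor = 1.08356000 / 1.02917088 = 1.05284751
Annualized real rate = 1.05284751^(1/2) − 1 = 2.6084% → 2.608%.

2.608%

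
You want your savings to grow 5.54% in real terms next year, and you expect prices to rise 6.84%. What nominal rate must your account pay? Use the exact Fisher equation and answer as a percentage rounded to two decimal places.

12.76%

(1 + i) = (1 + r)(1 + π) = 1.05540 × 1.06840 = 1.12758936
i = 1.12758936 − 1, so the required nominal rate is 12.76%.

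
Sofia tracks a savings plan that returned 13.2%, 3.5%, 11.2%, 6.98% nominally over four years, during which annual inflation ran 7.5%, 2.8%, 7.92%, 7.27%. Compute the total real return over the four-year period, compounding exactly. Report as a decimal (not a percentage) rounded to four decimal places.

Compound the nominal returns: 1.1320 × 1.0350 × 1.1120 × 1.0698 = 1.393780.
Compound inflation: 1.0750 × 1.0280 × 1.0792 × 1.0727 = 1.279328.
Deflate: 1.393780 / 1.279328 = 1.089463.
Total real return = 1.089463 − 1 → 0.0895.

0.0895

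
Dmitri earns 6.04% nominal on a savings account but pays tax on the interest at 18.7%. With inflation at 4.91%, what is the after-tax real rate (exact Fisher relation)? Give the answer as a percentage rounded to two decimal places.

After-tax nominal return = 6.04% × (1 − 0.187) = 4.91052%.
1 + r = 1.0491052 / 1.04910 = 1.000005
After-tax real rate = 1.000005 − 1 → 0.00%.

0.00%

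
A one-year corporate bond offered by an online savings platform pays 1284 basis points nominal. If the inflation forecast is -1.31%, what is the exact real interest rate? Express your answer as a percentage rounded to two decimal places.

14.34%

1 + r = 1.12840 / 0.98690 = 1.143378
r = 1.143378 − 1 = 14.3378%, i.e. 14.34%.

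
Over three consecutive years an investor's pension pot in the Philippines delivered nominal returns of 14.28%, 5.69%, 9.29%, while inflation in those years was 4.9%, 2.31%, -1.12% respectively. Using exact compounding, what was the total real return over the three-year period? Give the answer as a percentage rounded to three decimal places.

24.389%

Nominal growth factor = 1.1428 × 1.0569 × 1.0929 = 1.320032
Price-level growth factor = 1.0490 × 1.0231 × 0.9888 = 1.061212
Real growth factor = 1.320032 / 1.061212 = 1.243892
Total real return = 1.243892 − 1 → 24.389%.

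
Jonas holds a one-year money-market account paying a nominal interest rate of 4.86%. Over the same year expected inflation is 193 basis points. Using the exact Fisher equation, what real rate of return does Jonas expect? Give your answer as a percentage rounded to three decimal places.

By the Fisher equation, 1 + r = (1 + i)/(1 + π).
1 + r = 1.04860 / 1.01930 = 1.0287452
r = 1.0287452 − 1 = 2.87452%, i.e. 2.875%.

2.875%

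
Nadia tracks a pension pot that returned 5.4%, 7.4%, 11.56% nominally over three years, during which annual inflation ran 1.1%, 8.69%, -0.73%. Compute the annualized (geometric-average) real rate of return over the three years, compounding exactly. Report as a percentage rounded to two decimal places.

5.00%

Compound the nominal returns: 1.0540 × 1.0740 × 1.1156 = 1.26285474.
Compound inflation: 1.0110 × 1.0869 × 0.9927 = 1.09083425.
Deflate: 1.26285474 / 1.09083425 = 1.15769626.
Annualized real rate = 1.15769626^(1/3) − 1 = 5.0022% → 5.00%.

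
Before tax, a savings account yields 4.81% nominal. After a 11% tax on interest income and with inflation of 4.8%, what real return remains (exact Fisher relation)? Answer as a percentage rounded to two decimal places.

After-tax nominal return = 4.81% × (1 − 0.11) = 4.2809%.
1 + r = 1.042809 / 1.04800 = 0.995047
After-tax real rate = 0.995047 − 1 → -0.50%.

-0.50%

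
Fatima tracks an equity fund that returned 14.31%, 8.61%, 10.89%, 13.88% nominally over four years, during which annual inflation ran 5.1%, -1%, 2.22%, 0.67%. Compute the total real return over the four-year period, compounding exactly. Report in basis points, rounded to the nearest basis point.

4643 basis points

Nominal growth factor = 1.1431 × 1.0861 × 1.1089 × 1.1388 = 1.567812
Price-level growth factor = 1.0510 × 0.9900 × 1.0222 × 1.0067 = 1.070715
Real growth factor = 1.567812 / 1.070715 = 1.464266
Total real return = 1.464266 − 1 → 4643 basis points.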